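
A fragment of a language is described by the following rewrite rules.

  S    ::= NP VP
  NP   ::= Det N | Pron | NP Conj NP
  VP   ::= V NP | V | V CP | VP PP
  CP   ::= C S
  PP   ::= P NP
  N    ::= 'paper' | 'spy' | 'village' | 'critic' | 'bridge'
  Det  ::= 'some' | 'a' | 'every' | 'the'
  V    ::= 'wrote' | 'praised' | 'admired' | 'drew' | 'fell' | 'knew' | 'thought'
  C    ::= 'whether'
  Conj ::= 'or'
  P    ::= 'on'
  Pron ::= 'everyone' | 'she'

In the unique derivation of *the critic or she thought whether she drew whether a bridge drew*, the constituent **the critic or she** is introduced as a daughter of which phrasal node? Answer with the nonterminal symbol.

S

S
  NP
    NP
      Det: the
      N: critic
    Conj: or
    NP
      Pron: she
  VP
    V: thought
    CP
      C: whether
      S
        NP
          Pron: she
        VP
          V: drew
          CP
            C: whether
            S
              NP
                Det: a
                N: bridge
              VP
                V: drew
The span 'the critic or she' is the NP node built by NP → NP Conj NP.
Its mother is the S built by S → NP VP.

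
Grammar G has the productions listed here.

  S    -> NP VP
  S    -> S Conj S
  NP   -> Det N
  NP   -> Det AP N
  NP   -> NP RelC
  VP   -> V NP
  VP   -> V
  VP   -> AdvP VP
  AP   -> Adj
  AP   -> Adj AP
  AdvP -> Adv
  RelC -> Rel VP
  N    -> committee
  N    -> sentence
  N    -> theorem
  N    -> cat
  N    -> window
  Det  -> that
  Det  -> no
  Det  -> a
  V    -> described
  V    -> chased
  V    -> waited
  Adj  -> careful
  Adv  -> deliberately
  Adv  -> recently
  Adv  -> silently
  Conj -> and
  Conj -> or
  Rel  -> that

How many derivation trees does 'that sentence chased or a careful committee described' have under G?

[S [S [NP [Det that] [N sentence]] [VP [V chased]]] [Conj or] [S [NP [Det a] [AP [Adj careful]] [N committee]] [VP [V described]]]]
No rule offers an alternative attachment or grouping for any span, so this is the only derivation.

1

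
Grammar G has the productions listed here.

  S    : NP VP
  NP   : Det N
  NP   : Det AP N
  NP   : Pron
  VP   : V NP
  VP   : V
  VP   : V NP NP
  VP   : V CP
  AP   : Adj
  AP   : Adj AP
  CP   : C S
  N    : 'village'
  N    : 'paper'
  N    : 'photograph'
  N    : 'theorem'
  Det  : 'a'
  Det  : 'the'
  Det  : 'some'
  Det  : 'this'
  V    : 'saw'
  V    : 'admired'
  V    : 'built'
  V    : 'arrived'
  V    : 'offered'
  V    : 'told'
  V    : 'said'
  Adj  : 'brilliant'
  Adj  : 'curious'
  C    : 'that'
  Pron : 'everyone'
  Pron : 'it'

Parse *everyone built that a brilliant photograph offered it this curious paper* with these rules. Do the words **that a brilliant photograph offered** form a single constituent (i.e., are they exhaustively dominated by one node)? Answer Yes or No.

No

[S [NP [Pron everyone]] [VP [V built] [CP [C that] [S [NP [Det a] [AP [Adj brilliant]] [N photograph]] [VP [V offered] [NP [Pron it]] [NP [Det this] [AP [Adj curious]] [N paper]]]]]]]
The smallest constituent containing 'that a brilliant photograph offered' is the CP spanning 'that a brilliant photograph offered it this curious paper'; no single node in the tree dominates exactly the given words.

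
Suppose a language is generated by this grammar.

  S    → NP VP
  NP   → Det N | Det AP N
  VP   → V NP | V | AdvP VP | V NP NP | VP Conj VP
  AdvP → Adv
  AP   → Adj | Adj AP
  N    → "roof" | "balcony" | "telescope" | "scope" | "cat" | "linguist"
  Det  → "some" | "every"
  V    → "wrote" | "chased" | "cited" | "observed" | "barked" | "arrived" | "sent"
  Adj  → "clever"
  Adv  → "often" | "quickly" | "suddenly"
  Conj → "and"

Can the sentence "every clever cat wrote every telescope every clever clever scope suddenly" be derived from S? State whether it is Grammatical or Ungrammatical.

For S → NP VP, the only prefix that parses as NP is 'every clever cat', but the remainder 'wrote every telescope every clever clever scope suddenly' is not a VP under these rules.

Ungrammatical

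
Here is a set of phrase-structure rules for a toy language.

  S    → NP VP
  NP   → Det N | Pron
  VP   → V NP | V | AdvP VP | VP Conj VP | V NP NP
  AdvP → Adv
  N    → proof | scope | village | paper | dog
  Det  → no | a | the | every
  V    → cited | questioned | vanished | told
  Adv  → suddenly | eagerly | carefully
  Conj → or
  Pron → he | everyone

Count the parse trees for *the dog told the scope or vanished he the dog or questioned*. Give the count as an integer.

The two bracketings:
[S [NP [Det the] [N dog]] [VP [VP [V told] [NP [Det the] [N scope]]] [Conj or] [VP [VP [V vanished] [NP [Pron he]] [NP [Det the] [N dog]]] [Conj or] [VP [V questioned]]]]]
[S [NP [Det the] [N dog]] [VP [VP [VP [V told] [NP [Det the] [N scope]]] [Conj or] [VP [V vanished] [NP [Pron he]] [NP [Det the] [N dog]]]] [Conj or] [VP [V questioned]]]]
The trees differ in how a recursive rule is bracketed over the same span.

2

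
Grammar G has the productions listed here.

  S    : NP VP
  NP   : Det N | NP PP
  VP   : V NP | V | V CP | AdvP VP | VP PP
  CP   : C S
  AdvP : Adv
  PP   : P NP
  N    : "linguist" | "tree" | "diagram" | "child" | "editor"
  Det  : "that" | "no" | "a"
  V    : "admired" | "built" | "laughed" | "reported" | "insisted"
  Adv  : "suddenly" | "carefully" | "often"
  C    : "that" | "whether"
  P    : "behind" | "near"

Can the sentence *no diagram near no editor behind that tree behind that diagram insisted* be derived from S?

S
  NP
    NP
      Det: no
      N: diagram
    PP
      P: near
      NP
        NP
          Det: no
          N: editor
        PP
          P: behind
          NP
            NP
              Det: that
              N: tree
            PP
              P: behind
              NP
                Det: that
                N: diagram
  VP
    V: insisted
Every word is introduced by a lexical rule and the phrasal rules combine the resulting categories into a single S.

Grammatical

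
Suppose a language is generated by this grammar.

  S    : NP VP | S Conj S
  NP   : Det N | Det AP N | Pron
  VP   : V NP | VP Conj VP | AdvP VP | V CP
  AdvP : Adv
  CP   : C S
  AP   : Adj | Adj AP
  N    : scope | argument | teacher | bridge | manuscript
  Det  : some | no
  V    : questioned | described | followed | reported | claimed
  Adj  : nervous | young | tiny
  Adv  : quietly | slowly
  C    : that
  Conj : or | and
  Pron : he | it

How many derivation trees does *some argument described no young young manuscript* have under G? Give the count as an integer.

[S [NP [Det some] [N argument]] [VP [V described] [NP [Det no] [AP [Adj young] [AP [Adj young]]] [N manuscript]]]]
No rule offers an alternative attachment or grouping for any span, so this is the only derivation.

1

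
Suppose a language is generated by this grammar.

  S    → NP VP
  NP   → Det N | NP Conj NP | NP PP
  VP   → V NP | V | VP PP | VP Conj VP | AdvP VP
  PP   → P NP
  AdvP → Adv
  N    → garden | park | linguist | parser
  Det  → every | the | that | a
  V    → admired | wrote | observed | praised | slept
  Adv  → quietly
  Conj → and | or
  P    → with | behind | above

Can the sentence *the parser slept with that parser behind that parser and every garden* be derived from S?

S
  NP
    Det: the
    N: parser
  VP
    VP
      V: slept
    PP
      P: with
      NP
        NP
          NP
            Det: that
            N: parser
          PP
            P: behind
            NP
              Det: that
              N: parser
        Conj: and
        NP
          Det: every
          N: garden
The bracketing above is licensed at every node by one of the given productions, with S at the root.

Grammatical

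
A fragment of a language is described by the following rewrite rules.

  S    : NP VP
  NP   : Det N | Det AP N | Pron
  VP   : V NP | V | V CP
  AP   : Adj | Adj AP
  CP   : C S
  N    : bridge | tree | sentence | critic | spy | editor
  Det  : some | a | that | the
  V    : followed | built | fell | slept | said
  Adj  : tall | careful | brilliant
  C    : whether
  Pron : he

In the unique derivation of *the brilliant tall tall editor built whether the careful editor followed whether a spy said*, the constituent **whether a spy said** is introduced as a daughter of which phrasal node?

S
  NP
    Det: the
    AP
      Adj: brilliant
      AP
        Adj: tall
        AP
          Adj: tall
    N: editor
  VP
    V: built
    CP
      C: whether
      S
        NP
          Det: the
          AP
            Adj: careful
          N: editor
        VP
          V: followed
          CP
            C: whether
            S
              NP
                Det: a
                N: spy
              VP
                V: said
The span 'whether a spy said' is the CP node built by CP → C S.
Its mother is the VP built by VP → V CP.

VP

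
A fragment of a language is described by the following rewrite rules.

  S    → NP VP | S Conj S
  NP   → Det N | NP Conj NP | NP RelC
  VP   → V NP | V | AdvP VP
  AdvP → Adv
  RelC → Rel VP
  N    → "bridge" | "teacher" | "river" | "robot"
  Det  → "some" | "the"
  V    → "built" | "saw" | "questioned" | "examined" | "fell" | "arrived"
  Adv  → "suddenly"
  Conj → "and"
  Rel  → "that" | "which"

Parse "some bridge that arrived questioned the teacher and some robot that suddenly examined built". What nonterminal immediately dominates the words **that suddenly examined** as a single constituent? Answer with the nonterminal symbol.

[S [S [NP [NP [Det some] [N bridge]] [RelC [Rel that] [VP [V arrived]]]] [VP [V questioned] [NP [Det the] [N teacher]]]] [Conj and] [S [NP [NP [Det some] [N robot]] [RelC [Rel that] [VP [AdvP [Adv suddenly]] [VP [V examined]]]]] [VP [V built]]]]
The span 'that suddenly examined' is the RelC node built by RelC → Rel VP.

RelC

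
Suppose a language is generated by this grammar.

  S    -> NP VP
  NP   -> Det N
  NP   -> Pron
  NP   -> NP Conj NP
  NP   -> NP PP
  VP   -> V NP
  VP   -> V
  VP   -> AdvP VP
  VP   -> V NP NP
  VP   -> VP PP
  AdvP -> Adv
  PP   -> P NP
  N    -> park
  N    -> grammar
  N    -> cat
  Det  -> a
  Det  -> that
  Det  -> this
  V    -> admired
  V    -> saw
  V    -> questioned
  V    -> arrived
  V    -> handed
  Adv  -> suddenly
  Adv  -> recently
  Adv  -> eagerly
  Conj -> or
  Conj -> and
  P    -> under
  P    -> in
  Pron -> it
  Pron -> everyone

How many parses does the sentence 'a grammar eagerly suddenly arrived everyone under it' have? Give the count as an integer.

4

Two of the 4 distinct bracketings:
[S [NP [Det a] [N grammar]] [VP [AdvP [Adv eagerly]] [VP [AdvP [Adv suddenly]] [VP [V arrived] [NP [NP [Pron everyone]] [PP [P under] [NP [Pron it]]]]]]]]
[S [NP [Det a] [N grammar]] [VP [AdvP [Adv eagerly]] [VP [AdvP [Adv suddenly]] [VP [VP [V arrived] [NP [Pron everyone]]] [PP [P under] [NP [Pron it]]]]]]]
The difference turns on whether NP → NP PP is used at the relevant span, versus an alternative expansion of NP.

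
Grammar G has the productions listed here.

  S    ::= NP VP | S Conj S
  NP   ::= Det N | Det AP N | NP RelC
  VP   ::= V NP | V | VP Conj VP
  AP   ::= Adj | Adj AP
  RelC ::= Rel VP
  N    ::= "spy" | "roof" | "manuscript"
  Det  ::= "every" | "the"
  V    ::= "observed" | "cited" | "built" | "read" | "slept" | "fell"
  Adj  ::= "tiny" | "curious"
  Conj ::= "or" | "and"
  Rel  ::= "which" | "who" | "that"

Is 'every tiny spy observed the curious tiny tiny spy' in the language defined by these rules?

Grammatical

S
  NP
    Det: every
    AP
      Adj: tiny
    N: spy
  VP
    V: observed
    NP
      Det: the
      AP
        Adj: curious
        AP
          Adj: tiny
          AP
            Adj: tiny
      N: spy
The bracketing above is licensed at every node by one of the given productions, with S at the root.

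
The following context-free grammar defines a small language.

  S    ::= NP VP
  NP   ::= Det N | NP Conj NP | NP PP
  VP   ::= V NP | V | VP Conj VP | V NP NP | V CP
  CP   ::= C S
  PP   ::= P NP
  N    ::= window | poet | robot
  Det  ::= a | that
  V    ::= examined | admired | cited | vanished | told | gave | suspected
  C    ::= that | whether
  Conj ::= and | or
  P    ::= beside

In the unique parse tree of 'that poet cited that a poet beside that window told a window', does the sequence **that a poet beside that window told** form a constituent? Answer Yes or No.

[S [NP [Det that] [N poet]] [VP [V cited] [CP [C that] [S [NP [NP [Det a] [N poet]] [PP [P beside] [NP [Det that] [N window]]]] [VP [V told] [NP [Det a] [N window]]]]]]]
The smallest constituent containing 'that a poet beside that window told' is the CP spanning 'that a poet beside that window told a window'; no single node in the tree dominates exactly the given words.

No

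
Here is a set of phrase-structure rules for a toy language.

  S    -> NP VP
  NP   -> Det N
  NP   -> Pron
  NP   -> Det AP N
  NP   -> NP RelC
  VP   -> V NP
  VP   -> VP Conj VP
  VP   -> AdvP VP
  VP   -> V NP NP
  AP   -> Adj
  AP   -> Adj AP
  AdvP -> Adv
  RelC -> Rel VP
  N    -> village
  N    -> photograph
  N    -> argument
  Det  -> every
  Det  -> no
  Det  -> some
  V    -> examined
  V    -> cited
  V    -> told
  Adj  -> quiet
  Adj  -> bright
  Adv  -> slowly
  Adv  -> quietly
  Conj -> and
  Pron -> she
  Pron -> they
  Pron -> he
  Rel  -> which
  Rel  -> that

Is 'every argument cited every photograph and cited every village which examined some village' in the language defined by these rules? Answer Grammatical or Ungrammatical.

S
  NP
    Det: every
    N: argument
  VP
    VP
      V: cited
      NP
        Det: every
        N: photograph
    Conj: and
    VP
      V: cited
      NP
        NP
          Det: every
          N: village
        RelC
          Rel: which
          VP
            V: examined
            NP
              Det: some
              N: village
Each bracket corresponds to one application of a listed rule, so the string is derivable from S.

Grammatical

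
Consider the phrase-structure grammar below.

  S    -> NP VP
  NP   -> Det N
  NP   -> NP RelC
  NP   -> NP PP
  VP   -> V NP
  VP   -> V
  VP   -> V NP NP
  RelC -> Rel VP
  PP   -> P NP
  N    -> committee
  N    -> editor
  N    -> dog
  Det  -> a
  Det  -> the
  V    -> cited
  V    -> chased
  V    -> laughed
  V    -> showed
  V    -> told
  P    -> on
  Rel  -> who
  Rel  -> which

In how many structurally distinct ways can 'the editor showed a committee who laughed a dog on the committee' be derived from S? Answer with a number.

3

Two of the 3 distinct bracketings:
[S [NP [Det the] [N editor]] [VP [V showed] [NP [NP [Det a] [N committee]] [RelC [Rel who] [VP [V laughed] [NP [NP [Det a] [N dog]] [PP [P on] [NP [Det the] [N committee]]]]]]]]]
[S [NP [Det the] [N editor]] [VP [V showed] [NP [NP [NP [Det a] [N committee]] [RelC [Rel who] [VP [V laughed] [NP [Det a] [N dog]]]]] [PP [P on] [NP [Det the] [N committee]]]]]]
The trees differ in how a recursive rule is bracketed over the same span.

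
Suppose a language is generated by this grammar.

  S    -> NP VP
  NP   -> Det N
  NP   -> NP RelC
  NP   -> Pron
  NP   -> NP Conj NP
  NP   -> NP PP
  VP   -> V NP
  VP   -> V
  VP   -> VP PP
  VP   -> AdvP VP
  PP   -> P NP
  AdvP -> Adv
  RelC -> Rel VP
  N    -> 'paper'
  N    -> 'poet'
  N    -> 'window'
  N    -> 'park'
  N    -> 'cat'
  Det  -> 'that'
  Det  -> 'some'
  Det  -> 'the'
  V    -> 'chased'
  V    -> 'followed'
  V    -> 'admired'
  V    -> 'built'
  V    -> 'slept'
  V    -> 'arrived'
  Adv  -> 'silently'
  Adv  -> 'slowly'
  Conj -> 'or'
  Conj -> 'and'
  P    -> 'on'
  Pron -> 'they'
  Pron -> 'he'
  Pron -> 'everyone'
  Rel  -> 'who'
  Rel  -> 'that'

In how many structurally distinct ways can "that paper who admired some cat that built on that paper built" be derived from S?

6

Two of the 6 distinct bracketings:
[S [NP [NP [Det that] [N paper]] [RelC [Rel who] [VP [V admired] [NP [NP [Det some] [N cat]] [RelC [Rel that] [VP [VP [V built]] [PP [P on] [NP [Det that] [N paper]]]]]]]]] [VP [V built]]]
[S [NP [NP [Det that] [N paper]] [RelC [Rel who] [VP [V admired] [NP [NP [NP [Det some] [N cat]] [RelC [Rel that] [VP [V built]]]] [PP [P on] [NP [Det that] [N paper]]]]]]] [VP [V built]]]
The difference turns on whether NP → NP PP is used at the relevant span, versus an alternative expansion of NP.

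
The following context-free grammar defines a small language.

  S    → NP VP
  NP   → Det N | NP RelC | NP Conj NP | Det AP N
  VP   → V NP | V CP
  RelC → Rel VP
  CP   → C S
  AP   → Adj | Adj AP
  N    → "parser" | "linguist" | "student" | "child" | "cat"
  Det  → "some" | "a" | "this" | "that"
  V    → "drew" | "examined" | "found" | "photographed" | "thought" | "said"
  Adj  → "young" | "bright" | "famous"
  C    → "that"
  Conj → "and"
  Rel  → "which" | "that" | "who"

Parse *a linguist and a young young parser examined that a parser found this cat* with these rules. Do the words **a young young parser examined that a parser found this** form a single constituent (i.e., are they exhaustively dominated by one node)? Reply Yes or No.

No

[S [NP [NP [Det a] [N linguist]] [Conj and] [NP [Det a] [AP [Adj young] [AP [Adj young]]] [N parser]]] [VP [V examined] [CP [C that] [S [NP [Det a] [N parser]] [VP [V found] [NP [Det this] [N cat]]]]]]]
The smallest constituent containing 'a young young parser examined that a parser found this' is the S spanning 'a linguist and a young young parser examined that a parser found this cat'; no single node in the tree dominates exactly the given words.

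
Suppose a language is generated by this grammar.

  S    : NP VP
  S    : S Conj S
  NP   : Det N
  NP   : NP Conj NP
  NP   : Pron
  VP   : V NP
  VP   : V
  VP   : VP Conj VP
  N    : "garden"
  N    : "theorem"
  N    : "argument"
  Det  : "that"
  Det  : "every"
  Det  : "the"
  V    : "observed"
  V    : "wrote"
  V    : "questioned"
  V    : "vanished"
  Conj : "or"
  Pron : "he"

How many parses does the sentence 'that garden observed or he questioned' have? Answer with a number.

1

[S [S [NP [Det that] [N garden]] [VP [V observed]]] [Conj or] [S [NP [Pron he]] [VP [V questioned]]]]
No rule offers an alternative attachment or grouping for any span, so this is the only derivation.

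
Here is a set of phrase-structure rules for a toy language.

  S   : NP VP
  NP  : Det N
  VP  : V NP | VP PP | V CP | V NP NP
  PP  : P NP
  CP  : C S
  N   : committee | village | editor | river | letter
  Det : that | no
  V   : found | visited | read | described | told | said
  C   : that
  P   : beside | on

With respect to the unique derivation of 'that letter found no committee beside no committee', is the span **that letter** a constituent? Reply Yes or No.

[S [NP [Det that] [N letter]] [VP [VP [V found] [NP [Det no] [N committee]]] [PP [P beside] [NP [Det no] [N committee]]]]]
The words 'that letter' are exhaustively dominated by a single NP node (built by NP → Det N), so they form a constituent.

Yes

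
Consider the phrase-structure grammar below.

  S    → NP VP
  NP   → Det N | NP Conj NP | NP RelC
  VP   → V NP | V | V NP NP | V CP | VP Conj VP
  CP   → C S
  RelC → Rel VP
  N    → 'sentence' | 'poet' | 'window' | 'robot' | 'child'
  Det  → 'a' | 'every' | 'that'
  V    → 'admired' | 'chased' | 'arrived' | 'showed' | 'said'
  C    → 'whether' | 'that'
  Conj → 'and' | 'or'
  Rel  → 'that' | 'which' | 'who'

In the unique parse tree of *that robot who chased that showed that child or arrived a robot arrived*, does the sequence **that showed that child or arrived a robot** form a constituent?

Yes

[S [NP [NP [NP [Det that] [N robot]] [RelC [Rel who] [VP [V chased]]]] [RelC [Rel that] [VP [VP [V showed] [NP [Det that] [N child]]] [Conj or] [VP [V arrived] [NP [Det a] [N robot]]]]]] [VP [V arrived]]]
The words 'that showed that child or arrived a robot' are exhaustively dominated by a single RelC node (built by RelC → Rel VP), so they form a constituent.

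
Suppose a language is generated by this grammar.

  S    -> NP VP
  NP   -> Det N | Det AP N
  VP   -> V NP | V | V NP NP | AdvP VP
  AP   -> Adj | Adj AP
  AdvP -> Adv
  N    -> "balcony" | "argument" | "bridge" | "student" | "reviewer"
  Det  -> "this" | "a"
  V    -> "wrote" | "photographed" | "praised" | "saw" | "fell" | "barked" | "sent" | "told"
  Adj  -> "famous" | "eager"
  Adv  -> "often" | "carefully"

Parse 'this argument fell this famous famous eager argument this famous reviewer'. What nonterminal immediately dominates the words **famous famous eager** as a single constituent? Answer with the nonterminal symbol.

S
  NP
    Det: this
    N: argument
  VP
    V: fell
    NP
      Det: this
      AP
        Adj: famous
        AP
          Adj: famous
          AP
            Adj: eager
      N: argument
    NP
      Det: this
      AP
        Adj: famous
      N: reviewer
The span 'famous famous eager' is the AP node built by AP → Adj AP.

AP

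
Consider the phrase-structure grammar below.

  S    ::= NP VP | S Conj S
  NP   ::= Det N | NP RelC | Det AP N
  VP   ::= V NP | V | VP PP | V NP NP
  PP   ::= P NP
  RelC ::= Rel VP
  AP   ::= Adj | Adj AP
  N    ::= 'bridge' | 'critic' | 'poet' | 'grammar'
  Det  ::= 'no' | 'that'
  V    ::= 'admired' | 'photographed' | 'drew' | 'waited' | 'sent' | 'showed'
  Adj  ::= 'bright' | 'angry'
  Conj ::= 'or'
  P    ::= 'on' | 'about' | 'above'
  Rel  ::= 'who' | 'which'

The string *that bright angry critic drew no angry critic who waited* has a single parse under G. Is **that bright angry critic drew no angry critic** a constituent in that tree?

No

[S [NP [Det that] [AP [Adj bright] [AP [Adj angry]]] [N critic]] [VP [V drew] [NP [NP [Det no] [AP [Adj angry]] [N critic]] [RelC [Rel who] [VP [V waited]]]]]]
The smallest constituent containing 'that bright angry critic drew no angry critic' is the S spanning 'that bright angry critic drew no angry critic who waited'; no single node in the tree dominates exactly the given words.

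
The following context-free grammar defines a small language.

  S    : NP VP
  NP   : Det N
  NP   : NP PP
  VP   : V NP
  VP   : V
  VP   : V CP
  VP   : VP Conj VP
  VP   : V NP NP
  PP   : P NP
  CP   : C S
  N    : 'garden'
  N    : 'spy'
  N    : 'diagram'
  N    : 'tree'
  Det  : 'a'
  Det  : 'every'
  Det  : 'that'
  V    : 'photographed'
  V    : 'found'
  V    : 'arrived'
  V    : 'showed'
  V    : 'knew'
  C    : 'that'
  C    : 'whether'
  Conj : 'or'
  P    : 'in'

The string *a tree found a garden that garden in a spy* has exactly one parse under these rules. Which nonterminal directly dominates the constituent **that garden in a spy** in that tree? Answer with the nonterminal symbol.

S
  NP
    Det: a
    N: tree
  VP
    V: found
    NP
      Det: a
      N: garden
    NP
      NP
        Det: that
        N: garden
      PP
        P: in
        NP
          Det: a
          N: spy
The span 'that garden in a spy' is the NP node built by NP → NP PP.
Its mother is the VP built by VP → V NP NP.

VP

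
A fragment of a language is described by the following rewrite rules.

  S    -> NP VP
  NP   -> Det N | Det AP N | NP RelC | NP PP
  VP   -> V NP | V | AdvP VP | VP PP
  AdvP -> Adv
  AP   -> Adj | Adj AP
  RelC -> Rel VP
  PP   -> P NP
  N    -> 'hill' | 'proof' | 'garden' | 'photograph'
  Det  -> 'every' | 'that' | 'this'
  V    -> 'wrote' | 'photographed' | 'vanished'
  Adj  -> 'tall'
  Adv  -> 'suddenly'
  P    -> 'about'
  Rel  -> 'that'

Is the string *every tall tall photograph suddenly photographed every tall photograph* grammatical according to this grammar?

Grammatical

[S [NP [Det every] [AP [Adj tall] [AP [Adj tall]]] [N photograph]] [VP [AdvP [Adv suddenly]] [VP [V photographed] [NP [Det every] [AP [Adj tall]] [N photograph]]]]]
Every word is introduced by a lexical rule and the phrasal rules combine the resulting categories into a single S.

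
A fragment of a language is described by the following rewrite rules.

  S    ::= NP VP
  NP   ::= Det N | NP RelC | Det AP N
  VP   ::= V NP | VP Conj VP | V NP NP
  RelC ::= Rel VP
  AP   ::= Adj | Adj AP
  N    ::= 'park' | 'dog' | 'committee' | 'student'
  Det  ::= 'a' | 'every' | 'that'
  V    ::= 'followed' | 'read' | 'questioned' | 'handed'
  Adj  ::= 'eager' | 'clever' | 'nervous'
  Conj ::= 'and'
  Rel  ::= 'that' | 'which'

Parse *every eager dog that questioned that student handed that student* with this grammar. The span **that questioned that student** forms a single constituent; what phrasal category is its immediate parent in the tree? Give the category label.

NP

[S [NP [NP [Det every] [AP [Adj eager]] [N dog]] [RelC [Rel that] [VP [V questioned] [NP [Det that] [N student]]]]] [VP [V handed] [NP [Det that] [N student]]]]
The span 'that questioned that student' is the RelC node built by RelC → Rel VP.
Its mother is the NP built by NP → NP RelC.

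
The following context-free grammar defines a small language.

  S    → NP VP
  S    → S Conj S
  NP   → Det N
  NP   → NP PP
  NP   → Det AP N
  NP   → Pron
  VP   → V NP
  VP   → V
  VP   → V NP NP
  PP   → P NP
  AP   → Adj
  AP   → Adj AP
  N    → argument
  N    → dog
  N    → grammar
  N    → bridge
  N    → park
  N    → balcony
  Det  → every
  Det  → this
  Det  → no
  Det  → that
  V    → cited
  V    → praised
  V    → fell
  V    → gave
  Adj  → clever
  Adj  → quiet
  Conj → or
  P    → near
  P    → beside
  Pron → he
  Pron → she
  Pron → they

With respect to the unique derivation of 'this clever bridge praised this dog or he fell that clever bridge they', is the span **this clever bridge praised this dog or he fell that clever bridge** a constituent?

No

[S [S [NP [Det this] [AP [Adj clever]] [N bridge]] [VP [V praised] [NP [Det this] [N dog]]]] [Conj or] [S [NP [Pron he]] [VP [V fell] [NP [Det that] [AP [Adj clever]] [N bridge]] [NP [Pron they]]]]]
The smallest constituent containing 'this clever bridge praised this dog or he fell that clever bridge' is the S spanning 'this clever bridge praised this dog or he fell that clever bridge they'; no single node in the tree dominates exactly the given words.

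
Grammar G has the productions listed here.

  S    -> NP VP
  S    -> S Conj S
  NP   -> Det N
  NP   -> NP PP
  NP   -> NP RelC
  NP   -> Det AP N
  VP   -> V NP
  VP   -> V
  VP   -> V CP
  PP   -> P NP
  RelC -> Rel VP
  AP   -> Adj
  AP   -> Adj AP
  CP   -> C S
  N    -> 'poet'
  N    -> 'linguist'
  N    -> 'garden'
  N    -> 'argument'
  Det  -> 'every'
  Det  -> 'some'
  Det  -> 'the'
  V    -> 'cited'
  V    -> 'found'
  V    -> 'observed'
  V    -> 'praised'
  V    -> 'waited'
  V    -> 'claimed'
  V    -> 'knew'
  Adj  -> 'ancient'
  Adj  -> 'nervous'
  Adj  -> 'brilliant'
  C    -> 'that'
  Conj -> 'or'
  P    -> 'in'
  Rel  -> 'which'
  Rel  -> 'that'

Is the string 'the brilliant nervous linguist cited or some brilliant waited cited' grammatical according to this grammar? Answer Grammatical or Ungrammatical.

An Adj word can never sit immediately before a V word in any string this grammar generates, so the substring 'brilliant waited' rules out a derivation.

Ungrammatical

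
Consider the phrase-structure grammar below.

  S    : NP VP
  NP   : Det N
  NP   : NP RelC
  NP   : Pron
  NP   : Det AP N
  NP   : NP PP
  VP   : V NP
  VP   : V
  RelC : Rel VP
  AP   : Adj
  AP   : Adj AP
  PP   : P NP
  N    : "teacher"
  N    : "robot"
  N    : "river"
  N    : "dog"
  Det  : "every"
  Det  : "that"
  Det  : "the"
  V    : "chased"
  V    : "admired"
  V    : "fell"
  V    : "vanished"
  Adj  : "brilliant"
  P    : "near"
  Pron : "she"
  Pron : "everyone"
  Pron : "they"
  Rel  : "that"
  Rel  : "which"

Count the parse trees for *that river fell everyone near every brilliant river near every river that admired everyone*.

5

Two of the 5 distinct bracketings:
[S [NP [Det that] [N river]] [VP [V fell] [NP [NP [NP [Pron everyone]] [PP [P near] [NP [NP [Det every] [AP [Adj brilliant]] [N river]] [PP [P near] [NP [Det every] [N river]]]]]] [RelC [Rel that] [VP [V admired] [NP [Pron everyone]]]]]]]
[S [NP [Det that] [N river]] [VP [V fell] [NP [NP [NP [NP [Pron everyone]] [PP [P near] [NP [Det every] [AP [Adj brilliant]] [N river]]]] [PP [P near] [NP [Det every] [N river]]]] [RelC [Rel that] [VP [V admired] [NP [Pron everyone]]]]]]]
The trees differ in how a recursive rule is bracketed over the same span.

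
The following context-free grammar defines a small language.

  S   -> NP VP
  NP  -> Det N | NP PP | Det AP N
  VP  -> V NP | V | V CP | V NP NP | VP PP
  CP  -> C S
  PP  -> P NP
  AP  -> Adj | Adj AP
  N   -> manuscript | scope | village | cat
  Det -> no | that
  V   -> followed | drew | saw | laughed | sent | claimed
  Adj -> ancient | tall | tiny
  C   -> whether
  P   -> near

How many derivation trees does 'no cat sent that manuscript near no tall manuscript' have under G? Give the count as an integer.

2

The two bracketings:
[S [NP [Det no] [N cat]] [VP [V sent] [NP [NP [Det that] [N manuscript]] [PP [P near] [NP [Det no] [AP [Adj tall]] [N manuscript]]]]]]
[S [NP [Det no] [N cat]] [VP [VP [V sent] [NP [Det that] [N manuscript]]] [PP [P near] [NP [Det no] [AP [Adj tall]] [N manuscript]]]]]
The difference turns on whether NP → NP PP is used at the relevant span, versus an alternative expansion of NP.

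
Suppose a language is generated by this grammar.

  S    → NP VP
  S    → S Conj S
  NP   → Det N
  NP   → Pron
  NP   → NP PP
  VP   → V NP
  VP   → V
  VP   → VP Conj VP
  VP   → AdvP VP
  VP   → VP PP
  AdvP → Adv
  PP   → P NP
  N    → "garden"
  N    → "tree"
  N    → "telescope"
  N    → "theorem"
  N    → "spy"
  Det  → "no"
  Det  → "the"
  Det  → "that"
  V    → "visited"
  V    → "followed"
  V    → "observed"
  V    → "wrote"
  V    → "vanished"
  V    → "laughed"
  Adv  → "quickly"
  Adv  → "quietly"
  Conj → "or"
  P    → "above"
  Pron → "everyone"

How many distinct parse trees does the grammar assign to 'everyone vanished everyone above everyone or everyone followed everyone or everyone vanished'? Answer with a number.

Two of the 4 distinct bracketings:
[S [S [NP [Pron everyone]] [VP [V vanished] [NP [NP [Pron everyone]] [PP [P above] [NP [Pron everyone]]]]]] [Conj or] [S [S [NP [Pron everyone]] [VP [V followed] [NP [Pron everyone]]]] [Conj or] [S [NP [Pron everyone]] [VP [V vanished]]]]]
[S [S [NP [Pron everyone]] [VP [VP [V vanished] [NP [Pron everyone]]] [PP [P above] [NP [Pron everyone]]]]] [Conj or] [S [S [NP [Pron everyone]] [VP [V followed] [NP [Pron everyone]]]] [Conj or] [S [NP [Pron everyone]] [VP [V vanished]]]]]
The difference turns on whether NP → NP PP is used at the relevant span, versus an alternative expansion of NP.

4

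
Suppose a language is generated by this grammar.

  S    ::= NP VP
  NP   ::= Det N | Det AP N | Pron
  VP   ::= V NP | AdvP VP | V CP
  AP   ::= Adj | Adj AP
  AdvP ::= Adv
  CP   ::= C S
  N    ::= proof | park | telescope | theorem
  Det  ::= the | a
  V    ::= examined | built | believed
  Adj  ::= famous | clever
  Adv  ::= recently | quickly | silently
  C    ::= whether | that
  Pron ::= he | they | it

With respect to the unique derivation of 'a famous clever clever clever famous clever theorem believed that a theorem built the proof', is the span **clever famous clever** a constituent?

Yes

[S [NP [Det a] [AP [Adj famous] [AP [Adj clever] [AP [Adj clever] [AP [Adj clever] [AP [Adj famous] [AP [Adj clever]]]]]]] [N theorem]] [VP [V believed] [CP [C that] [S [NP [Det a] [N theorem]] [VP [V built] [NP [Det the] [N proof]]]]]]]
The words 'clever famous clever' are exhaustively dominated by a single AP node (built by AP → Adj AP), so they form a constituent.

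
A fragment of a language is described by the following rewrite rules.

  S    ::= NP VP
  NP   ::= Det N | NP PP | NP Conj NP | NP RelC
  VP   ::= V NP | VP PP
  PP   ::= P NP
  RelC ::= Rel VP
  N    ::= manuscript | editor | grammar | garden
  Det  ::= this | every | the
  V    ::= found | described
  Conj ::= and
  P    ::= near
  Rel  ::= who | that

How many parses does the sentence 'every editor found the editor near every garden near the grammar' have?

Two of the 5 distinct bracketings:
[S [NP [Det every] [N editor]] [VP [V found] [NP [NP [Det the] [N editor]] [PP [P near] [NP [NP [Det every] [N garden]] [PP [P near] [NP [Det the] [N grammar]]]]]]]]
[S [NP [Det every] [N editor]] [VP [V found] [NP [NP [NP [Det the] [N editor]] [PP [P near] [NP [Det every] [N garden]]]] [PP [P near] [NP [Det the] [N grammar]]]]]]
The trees differ in how a recursive rule is bracketed over the same span.

5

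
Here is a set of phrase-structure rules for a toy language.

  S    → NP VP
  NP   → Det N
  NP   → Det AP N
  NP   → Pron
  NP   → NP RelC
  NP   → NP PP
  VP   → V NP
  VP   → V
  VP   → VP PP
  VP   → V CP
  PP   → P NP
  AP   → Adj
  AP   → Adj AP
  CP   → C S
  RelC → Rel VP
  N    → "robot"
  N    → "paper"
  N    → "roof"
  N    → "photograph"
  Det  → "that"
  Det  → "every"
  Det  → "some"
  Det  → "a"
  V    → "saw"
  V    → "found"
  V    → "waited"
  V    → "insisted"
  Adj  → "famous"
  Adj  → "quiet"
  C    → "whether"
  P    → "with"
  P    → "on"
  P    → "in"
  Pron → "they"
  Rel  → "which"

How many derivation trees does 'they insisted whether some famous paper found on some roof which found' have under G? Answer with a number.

2

The two bracketings:
[S [NP [Pron they]] [VP [VP [V insisted] [CP [C whether] [S [NP [Det some] [AP [Adj famous]] [N paper]] [VP [V found]]]]] [PP [P on] [NP [NP [Det some] [N roof]] [RelC [Rel which] [VP [V found]]]]]]]
[S [NP [Pron they]] [VP [V insisted] [CP [C whether] [S [NP [Det some] [AP [Adj famous]] [N paper]] [VP [VP [V found]] [PP [P on] [NP [NP [Det some] [N roof]] [RelC [Rel which] [VP [V found]]]]]]]]]]
The trees differ in how a recursive rule is bracketed over the same span.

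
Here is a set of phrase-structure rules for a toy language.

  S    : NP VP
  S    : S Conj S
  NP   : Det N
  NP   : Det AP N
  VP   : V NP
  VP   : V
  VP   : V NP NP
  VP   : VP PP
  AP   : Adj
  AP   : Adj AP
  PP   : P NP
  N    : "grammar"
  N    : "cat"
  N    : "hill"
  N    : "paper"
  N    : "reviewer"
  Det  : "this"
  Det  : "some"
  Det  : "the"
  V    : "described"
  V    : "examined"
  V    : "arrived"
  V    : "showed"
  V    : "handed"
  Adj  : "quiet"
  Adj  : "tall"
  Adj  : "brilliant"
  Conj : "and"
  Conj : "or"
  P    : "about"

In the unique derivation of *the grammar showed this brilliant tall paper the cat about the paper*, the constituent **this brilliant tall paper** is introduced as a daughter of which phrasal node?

[S [NP [Det the] [N grammar]] [VP [VP [V showed] [NP [Det this] [AP [Adj brilliant] [AP [Adj tall]]] [N paper]] [NP [Det the] [N cat]]] [PP [P about] [NP [Det the] [N paper]]]]]
The span 'this brilliant tall paper' is the NP node built by NP → Det AP N.
Its mother is the VP built by VP → V NP NP.

VP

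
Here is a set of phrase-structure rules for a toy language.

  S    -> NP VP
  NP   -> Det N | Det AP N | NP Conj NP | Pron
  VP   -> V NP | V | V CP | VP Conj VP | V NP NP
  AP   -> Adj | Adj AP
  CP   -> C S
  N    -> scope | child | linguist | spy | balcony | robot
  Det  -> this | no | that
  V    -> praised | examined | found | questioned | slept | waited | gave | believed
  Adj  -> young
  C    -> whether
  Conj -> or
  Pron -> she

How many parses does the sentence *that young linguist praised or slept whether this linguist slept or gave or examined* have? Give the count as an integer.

9

Two of the 9 distinct bracketings:
[S [NP [Det that] [AP [Adj young]] [N linguist]] [VP [VP [V praised]] [Conj or] [VP [V slept] [CP [C whether] [S [NP [Det this] [N linguist]] [VP [VP [V slept]] [Conj or] [VP [VP [V gave]] [Conj or] [VP [V examined]]]]]]]]]
[S [NP [Det that] [AP [Adj young]] [N linguist]] [VP [VP [V praised]] [Conj or] [VP [V slept] [CP [C whether] [S [NP [Det this] [N linguist]] [VP [VP [VP [V slept]] [Conj or] [VP [V gave]]] [Conj or] [VP [V examined]]]]]]]]
The trees differ in how a recursive rule is bracketed over the same span.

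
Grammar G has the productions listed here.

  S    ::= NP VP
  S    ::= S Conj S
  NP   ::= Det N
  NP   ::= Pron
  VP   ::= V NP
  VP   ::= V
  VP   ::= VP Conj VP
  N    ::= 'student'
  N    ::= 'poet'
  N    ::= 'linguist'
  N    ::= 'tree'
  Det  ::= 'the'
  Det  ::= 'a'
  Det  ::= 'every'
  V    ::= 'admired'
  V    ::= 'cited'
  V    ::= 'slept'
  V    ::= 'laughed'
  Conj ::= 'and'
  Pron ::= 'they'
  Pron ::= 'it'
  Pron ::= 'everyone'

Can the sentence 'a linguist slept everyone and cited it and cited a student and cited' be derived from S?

Grammatical

[S [NP [Det a] [N linguist]] [VP [VP [V slept] [NP [Pron everyone]]] [Conj and] [VP [VP [V cited] [NP [Pron it]]] [Conj and] [VP [VP [V cited] [NP [Det a] [N student]]] [Conj and] [VP [V cited]]]]]]
The bracketing above is licensed at every node by one of the given productions, with S at the root.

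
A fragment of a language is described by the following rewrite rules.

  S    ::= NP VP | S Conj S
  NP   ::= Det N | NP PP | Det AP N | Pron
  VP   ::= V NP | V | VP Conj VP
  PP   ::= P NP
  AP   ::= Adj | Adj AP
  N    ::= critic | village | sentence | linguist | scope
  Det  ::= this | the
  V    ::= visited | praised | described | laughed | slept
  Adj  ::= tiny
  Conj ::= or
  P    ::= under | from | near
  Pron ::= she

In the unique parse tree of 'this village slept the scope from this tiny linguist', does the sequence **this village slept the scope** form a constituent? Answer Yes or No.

[S [NP [Det this] [N village]] [VP [V slept] [NP [NP [Det the] [N scope]] [PP [P from] [NP [Det this] [AP [Adj tiny]] [N linguist]]]]]]
The smallest constituent containing 'this village slept the scope' is the S spanning 'this village slept the scope from this tiny linguist'; no single node in the tree dominates exactly the given words.

No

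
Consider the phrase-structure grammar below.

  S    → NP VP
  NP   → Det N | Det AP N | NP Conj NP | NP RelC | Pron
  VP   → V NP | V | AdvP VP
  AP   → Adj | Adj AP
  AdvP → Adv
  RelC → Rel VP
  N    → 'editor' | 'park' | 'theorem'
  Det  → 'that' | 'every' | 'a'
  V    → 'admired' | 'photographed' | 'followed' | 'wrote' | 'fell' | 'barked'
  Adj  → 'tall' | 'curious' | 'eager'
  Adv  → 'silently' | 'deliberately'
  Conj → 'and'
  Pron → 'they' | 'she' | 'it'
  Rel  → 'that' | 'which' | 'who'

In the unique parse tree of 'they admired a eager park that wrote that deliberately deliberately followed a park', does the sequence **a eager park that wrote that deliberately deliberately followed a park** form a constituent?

[S [NP [Pron they]] [VP [V admired] [NP [NP [NP [Det a] [AP [Adj eager]] [N park]] [RelC [Rel that] [VP [V wrote]]]] [RelC [Rel that] [VP [AdvP [Adv deliberately]] [VP [AdvP [Adv deliberately]] [VP [V followed] [NP [Det a] [N park]]]]]]]]]
The words 'a eager park that wrote that deliberately deliberately followed a park' are exhaustively dominated by a single NP node (built by NP → NP RelC), so they form a constituent.

Yes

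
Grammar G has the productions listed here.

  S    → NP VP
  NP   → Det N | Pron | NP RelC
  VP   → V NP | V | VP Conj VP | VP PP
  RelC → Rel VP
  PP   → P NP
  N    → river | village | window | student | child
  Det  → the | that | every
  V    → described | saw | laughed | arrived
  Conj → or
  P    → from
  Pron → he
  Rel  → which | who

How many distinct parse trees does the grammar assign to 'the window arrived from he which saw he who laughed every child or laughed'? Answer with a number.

Two of the 5 distinct bracketings:
[S [NP [Det the] [N window]] [VP [VP [VP [V arrived]] [PP [P from] [NP [NP [Pron he]] [RelC [Rel which] [VP [V saw] [NP [NP [Pron he]] [RelC [Rel who] [VP [V laughed] [NP [Det every] [N child]]]]]]]]]] [Conj or] [VP [V laughed]]]]
[S [NP [Det the] [N window]] [VP [VP [VP [V arrived]] [PP [P from] [NP [NP [NP [Pron he]] [RelC [Rel which] [VP [V saw] [NP [Pron he]]]]] [RelC [Rel who] [VP [V laughed] [NP [Det every] [N child]]]]]]] [Conj or] [VP [V laughed]]]]
The trees differ in how a recursive rule is bracketed over the same span.

5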